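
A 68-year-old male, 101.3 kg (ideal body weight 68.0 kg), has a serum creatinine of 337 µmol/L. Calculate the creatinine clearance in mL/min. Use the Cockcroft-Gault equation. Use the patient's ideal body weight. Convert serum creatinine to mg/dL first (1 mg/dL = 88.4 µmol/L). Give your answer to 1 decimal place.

17.8 mL/min

SCr = 337 / 88.4 = 3.812 mg/dL
CrCl = (140 − 68) × 68 / (72 × 3.812) = 4896.0 / 274.46 ≈ 17.8 mL/min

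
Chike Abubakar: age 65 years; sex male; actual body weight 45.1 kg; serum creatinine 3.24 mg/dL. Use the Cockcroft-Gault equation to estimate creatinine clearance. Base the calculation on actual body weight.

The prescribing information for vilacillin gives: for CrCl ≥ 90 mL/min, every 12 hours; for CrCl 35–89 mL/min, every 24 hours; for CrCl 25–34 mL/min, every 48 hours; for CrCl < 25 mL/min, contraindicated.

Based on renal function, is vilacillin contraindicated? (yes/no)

CrCl = (140 − 65) × 45.1 / (72 × 3.24) = 3382.5 / 233.28 ≈ 14.5 mL/min
CrCl ≈ 14 mL/min, which is < 25 mL/min.

yes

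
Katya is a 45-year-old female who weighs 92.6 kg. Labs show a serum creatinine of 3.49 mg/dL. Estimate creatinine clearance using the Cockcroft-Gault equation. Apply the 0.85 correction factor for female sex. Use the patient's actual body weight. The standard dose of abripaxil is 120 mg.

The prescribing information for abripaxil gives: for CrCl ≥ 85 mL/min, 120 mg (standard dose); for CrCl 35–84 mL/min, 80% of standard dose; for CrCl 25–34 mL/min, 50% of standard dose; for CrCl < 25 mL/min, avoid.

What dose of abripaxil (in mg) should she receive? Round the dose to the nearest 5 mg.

CrCl = (140 − 45) × 92.6 / (72 × 3.49) × 0.85 = 8797.0 / 251.28 × 0.85 ≈ 29.8 mL/min
CrCl ≈ 30 mL/min → bracket 25–34 mL/min.
50% of 120 mg = 60 mg

60 mg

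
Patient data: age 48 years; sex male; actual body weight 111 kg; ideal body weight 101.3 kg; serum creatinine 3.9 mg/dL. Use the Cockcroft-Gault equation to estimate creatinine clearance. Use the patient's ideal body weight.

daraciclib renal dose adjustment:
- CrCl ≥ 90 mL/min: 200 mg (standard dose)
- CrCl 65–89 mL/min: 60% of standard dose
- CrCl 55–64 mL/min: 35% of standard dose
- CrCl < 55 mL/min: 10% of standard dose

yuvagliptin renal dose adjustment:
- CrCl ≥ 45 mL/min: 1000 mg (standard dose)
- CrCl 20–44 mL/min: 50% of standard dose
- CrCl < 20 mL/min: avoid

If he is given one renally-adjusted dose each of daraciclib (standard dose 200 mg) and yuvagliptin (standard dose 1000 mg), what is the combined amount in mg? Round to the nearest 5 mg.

520 mg

CrCl = (140 − 48) × 101.3 / (72 × 3.9) = 9319.6 / 280.80 ≈ 33.2 mL/min
CrCl ≈ 33 mL/min.
daraciclib: < 55 mL/min → 10% of 200 mg = 20 mg.
yuvagliptin: 20–44 mL/min → 50% of 1000 mg = 500 mg.
Total = 20 + 500 = 520 mg.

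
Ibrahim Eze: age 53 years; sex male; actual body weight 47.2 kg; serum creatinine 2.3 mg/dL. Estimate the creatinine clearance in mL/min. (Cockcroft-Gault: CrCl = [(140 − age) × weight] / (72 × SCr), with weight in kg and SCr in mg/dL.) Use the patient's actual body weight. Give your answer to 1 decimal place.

24.8 mL/min

CrCl = (140 − 53) × 47.2 / (72 × 2.3) = 4106.4 / 165.60 ≈ 24.8 mL/min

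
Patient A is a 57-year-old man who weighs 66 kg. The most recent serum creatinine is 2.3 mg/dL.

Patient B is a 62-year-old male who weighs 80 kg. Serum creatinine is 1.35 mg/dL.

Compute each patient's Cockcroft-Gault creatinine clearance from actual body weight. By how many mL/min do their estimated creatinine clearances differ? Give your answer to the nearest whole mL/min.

31 mL/min

Patient A: CrCl = (140 − 57) × 66 / (72 × 2.3) = 5478.0 / 165.60 ≈ 33.1 mL/min
Patient B: CrCl = (140 − 62) × 80 / (72 × 1.35) = 6240.0 / 97.20 ≈ 64.2 mL/min
|33.1 − 64.2| = 31.1 mL/min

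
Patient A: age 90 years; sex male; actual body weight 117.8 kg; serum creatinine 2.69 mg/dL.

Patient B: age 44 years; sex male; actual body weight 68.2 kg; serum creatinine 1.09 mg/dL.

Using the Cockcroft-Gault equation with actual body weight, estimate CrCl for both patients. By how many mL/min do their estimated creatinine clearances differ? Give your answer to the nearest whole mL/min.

Patient A: CrCl = (140 − 90) × 117.8 / (72 × 2.69) = 5890.0 / 193.68 ≈ 30.4 mL/min
Patient B: CrCl = (140 − 44) × 68.2 / (72 × 1.09) = 6547.2 / 78.48 ≈ 83.4 mL/min
|30.4 − 83.4| = 53.0 mL/min

53 mL/min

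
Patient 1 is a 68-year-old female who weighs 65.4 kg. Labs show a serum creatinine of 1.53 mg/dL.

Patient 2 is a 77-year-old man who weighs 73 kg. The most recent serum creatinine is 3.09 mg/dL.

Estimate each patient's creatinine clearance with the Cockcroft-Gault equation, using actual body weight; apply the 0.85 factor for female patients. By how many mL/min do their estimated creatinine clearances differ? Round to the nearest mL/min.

16 mL/min

Patient 1: CrCl = (140 − 68) × 65.4 / (72 × 1.53) × 0.85 = 4708.8 / 110.16 × 0.85 ≈ 36.3 mL/min
Patient 2: CrCl = (140 − 77) × 73 / (72 × 3.09) = 4599.0 / 222.48 ≈ 20.7 mL/min
|36.3 − 20.7| = 15.6 mL/min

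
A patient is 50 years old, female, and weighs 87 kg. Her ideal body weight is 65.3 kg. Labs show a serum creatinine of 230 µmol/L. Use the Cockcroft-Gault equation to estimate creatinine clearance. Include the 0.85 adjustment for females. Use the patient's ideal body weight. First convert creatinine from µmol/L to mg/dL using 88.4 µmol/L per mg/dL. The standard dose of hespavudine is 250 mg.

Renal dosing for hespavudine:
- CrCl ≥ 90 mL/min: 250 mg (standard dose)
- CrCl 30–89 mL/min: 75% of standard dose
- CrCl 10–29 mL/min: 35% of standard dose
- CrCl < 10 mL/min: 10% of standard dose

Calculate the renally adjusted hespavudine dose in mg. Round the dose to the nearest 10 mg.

90 mg

SCr = 230 / 88.4 = 2.602 mg/dL
CrCl = (140 − 50) × 65.3 / (72 × 2.602) × 0.85 = 5877.0 / 187.34 × 0.85 ≈ 26.7 mL/min
CrCl ≈ 27 mL/min → bracket 10–29 mL/min.
35% of 250 mg = 87.5 mg → 90 mg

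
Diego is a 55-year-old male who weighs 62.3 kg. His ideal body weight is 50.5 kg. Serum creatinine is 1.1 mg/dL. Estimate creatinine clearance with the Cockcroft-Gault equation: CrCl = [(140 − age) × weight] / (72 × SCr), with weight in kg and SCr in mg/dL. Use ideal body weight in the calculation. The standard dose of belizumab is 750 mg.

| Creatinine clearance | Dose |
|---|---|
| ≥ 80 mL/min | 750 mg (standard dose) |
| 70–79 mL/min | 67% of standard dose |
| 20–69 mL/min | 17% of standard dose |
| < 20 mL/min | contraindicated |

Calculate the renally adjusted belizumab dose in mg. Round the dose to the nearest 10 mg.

CrCl = (140 − 55) × 50.5 / (72 × 1.1) = 4292.5 / 79.20 ≈ 54.2 mL/min
CrCl ≈ 54 mL/min → bracket 20–69 mL/min.
17% of 750 mg = 127.5 mg → 130 mg

130 mg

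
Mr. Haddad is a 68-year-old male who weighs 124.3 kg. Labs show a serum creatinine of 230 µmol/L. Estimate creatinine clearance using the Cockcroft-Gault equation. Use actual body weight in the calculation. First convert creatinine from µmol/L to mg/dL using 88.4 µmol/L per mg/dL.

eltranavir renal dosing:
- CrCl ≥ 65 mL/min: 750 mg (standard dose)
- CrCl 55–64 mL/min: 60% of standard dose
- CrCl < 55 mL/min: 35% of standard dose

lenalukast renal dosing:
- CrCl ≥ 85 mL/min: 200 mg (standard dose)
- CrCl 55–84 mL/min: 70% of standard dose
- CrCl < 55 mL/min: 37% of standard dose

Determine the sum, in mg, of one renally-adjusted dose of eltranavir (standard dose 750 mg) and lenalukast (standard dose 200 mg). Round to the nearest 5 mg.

SCr = 230 / 88.4 = 2.602 mg/dL
CrCl = (140 − 68) × 124.3 / (72 × 2.602) = 8949.6 / 187.34 ≈ 47.8 mL/min
CrCl ≈ 48 mL/min.
eltranavir: < 55 mL/min → 35% of 750 mg = 262.5 mg.
lenalukast: < 55 mL/min → 37% of 200 mg = 74 mg.
Total = 262.5 + 74 = 336.5 mg.

335 mg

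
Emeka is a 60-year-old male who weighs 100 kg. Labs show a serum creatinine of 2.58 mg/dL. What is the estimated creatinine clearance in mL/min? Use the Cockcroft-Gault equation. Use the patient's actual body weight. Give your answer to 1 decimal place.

43.1 mL/min

CrCl = (140 − 60) × 100 / (72 × 2.58) = 8000.0 / 185.76 ≈ 43.1 mL/min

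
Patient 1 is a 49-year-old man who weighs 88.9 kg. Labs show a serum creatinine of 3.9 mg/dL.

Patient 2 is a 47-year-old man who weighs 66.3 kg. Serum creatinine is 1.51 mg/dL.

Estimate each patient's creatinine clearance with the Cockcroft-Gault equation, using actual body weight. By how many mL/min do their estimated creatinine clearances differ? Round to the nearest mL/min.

28 mL/min

Patient 1: CrCl = (140 − 49) × 88.9 / (72 × 3.9) = 8089.9 / 280.80 ≈ 28.8 mL/min
Patient 2: CrCl = (140 − 47) × 66.3 / (72 × 1.51) = 6165.9 / 108.72 ≈ 56.7 mL/min
|28.8 − 56.7| = 27.9 mL/min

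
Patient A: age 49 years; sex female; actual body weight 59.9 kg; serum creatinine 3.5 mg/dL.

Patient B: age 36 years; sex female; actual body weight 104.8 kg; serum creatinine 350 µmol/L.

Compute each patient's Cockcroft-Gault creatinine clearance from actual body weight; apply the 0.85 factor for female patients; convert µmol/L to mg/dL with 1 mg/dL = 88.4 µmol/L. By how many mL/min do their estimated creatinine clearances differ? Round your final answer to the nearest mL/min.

Patient A: CrCl = (140 − 49) × 59.9 / (72 × 3.5) × 0.85 = 5450.9 / 252.00 × 0.85 ≈ 18.4 mL/min
Patient B: SCr = 350 / 88.4 = 3.959 mg/dL
Patient B: CrCl = (140 − 36) × 104.8 / (72 × 3.959) × 0.85 = 10899.2 / 285.05 × 0.85 ≈ 32.5 mL/min
|18.4 − 32.5| = 14.1 mL/min

14 mL/min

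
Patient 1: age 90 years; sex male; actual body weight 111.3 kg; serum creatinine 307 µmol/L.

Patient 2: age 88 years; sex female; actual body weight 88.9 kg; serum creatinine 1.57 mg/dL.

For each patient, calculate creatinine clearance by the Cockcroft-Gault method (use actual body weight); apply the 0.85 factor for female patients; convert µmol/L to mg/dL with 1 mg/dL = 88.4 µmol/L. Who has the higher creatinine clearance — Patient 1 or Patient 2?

Patient 1: SCr = 307 / 88.4 = 3.473 mg/dL
Patient 1: CrCl = (140 − 90) × 111.3 / (72 × 3.473) = 5565.0 / 250.06 ≈ 22.3 mL/min
Patient 2: CrCl = (140 − 88) × 88.9 / (72 × 1.57) × 0.85 = 4622.8 / 113.04 × 0.85 ≈ 34.8 mL/min
22.3 vs 34.8 mL/min → Patient 2 is higher.

Patient 2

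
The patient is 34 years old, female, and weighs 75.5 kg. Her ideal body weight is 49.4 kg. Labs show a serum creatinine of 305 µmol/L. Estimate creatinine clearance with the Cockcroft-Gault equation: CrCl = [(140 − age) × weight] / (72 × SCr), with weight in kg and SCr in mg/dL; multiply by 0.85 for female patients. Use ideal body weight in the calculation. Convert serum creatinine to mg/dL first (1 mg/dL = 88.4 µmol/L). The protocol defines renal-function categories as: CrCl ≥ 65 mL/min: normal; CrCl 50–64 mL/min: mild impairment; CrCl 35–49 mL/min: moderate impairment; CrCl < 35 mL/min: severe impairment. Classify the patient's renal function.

severe impairment

SCr = 305 / 88.4 = 3.45 mg/dL
CrCl = (140 − 34) × 49.4 / (72 × 3.45) × 0.85 = 5236.4 / 248.40 × 0.85 ≈ 17.9 mL/min
18 mL/min falls in the 'severe impairment' range.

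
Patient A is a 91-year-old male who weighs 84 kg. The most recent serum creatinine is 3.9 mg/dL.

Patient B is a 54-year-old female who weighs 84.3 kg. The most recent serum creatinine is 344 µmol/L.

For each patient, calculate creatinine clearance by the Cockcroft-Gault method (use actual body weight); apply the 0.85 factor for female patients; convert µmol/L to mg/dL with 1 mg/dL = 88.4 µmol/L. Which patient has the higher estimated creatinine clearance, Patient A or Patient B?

Patient A: CrCl = (140 − 91) × 84 / (72 × 3.9) = 4116.0 / 280.80 ≈ 14.7 mL/min
Patient B: SCr = 344 / 88.4 = 3.891 mg/dL
Patient B: CrCl = (140 − 54) × 84.3 / (72 × 3.891) × 0.85 = 7249.8 / 280.15 × 0.85 ≈ 22.0 mL/min
14.7 vs 22.0 mL/min → Patient B is higher.

Patient B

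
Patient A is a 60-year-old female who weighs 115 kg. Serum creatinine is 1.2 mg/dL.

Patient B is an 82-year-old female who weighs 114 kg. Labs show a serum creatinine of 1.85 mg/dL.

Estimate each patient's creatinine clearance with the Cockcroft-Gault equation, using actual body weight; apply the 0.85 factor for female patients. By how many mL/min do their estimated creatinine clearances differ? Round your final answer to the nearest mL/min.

Patient A: CrCl = (140 − 60) × 115 / (72 × 1.2) × 0.85 = 9200.0 / 86.40 × 0.85 ≈ 90.5 mL/min
Patient B: CrCl = (140 − 82) × 114 / (72 × 1.85) × 0.85 = 6612.0 / 133.20 × 0.85 ≈ 42.2 mL/min
|90.5 − 42.2| = 48.3 mL/min

48 mL/min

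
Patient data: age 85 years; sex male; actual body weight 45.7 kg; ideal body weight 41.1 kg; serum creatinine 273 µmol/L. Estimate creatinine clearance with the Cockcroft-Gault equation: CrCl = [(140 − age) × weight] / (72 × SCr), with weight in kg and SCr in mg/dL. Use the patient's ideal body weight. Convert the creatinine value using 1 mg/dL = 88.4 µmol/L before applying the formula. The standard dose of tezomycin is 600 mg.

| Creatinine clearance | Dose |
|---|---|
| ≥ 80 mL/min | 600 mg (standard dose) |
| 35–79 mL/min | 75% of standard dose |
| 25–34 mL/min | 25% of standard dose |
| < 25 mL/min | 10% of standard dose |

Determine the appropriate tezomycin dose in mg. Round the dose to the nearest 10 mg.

SCr = 273 / 88.4 = 3.088 mg/dL
CrCl = (140 − 85) × 41.1 / (72 × 3.088) = 2260.5 / 222.34 ≈ 10.2 mL/min
CrCl ≈ 10 mL/min → bracket < 25 mL/min.
10% of 600 mg = 60 mg

60 mg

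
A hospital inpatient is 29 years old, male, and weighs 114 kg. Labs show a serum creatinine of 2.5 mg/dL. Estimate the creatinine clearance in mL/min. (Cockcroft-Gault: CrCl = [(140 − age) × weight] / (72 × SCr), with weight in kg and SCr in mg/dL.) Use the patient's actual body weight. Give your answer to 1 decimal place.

CrCl = (140 − 29) × 114 / (72 × 2.5) = 12654.0 / 180.00 ≈ 70.3 mL/min

70.3 mL/min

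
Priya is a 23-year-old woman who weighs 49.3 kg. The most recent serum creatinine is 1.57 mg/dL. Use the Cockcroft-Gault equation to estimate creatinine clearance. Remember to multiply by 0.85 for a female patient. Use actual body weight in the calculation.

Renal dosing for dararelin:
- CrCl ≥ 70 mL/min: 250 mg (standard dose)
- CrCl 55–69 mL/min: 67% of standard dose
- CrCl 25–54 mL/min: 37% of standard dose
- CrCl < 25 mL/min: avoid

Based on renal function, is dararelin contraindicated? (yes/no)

no

CrCl = (140 − 23) × 49.3 / (72 × 1.57) × 0.85 = 5768.1 / 113.04 × 0.85 ≈ 43.4 mL/min
CrCl ≈ 43 mL/min, which is ≥ 25 mL/min.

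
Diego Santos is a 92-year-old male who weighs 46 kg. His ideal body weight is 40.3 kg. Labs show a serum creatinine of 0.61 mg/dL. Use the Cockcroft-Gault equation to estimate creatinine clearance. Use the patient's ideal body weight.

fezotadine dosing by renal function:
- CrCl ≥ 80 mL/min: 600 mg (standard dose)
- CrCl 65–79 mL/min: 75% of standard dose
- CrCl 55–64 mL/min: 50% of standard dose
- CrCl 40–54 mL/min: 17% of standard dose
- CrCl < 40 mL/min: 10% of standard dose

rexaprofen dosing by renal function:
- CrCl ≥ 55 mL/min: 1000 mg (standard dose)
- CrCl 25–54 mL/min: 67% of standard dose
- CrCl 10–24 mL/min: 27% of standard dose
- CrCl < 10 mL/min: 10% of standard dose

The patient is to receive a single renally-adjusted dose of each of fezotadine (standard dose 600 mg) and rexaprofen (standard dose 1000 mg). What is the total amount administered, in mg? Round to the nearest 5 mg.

770 mg

CrCl = (140 − 92) × 40.3 / (72 × 0.61) = 1934.4 / 43.92 ≈ 44.0 mL/min
CrCl ≈ 44 mL/min.
fezotadine: 40–54 mL/min → 17% of 600 mg = 102 mg.
rexaprofen: 25–54 mL/min → 67% of 1000 mg = 670 mg.
Total = 102 + 670 = 772 mg.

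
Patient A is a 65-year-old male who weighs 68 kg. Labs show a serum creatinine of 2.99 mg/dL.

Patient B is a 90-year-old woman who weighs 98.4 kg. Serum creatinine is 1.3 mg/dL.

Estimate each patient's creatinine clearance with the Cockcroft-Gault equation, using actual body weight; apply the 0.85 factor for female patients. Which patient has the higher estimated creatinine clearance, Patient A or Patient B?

Patient B

Patient A: CrCl = (140 − 65) × 68 / (72 × 2.99) = 5100.0 / 215.28 ≈ 23.7 mL/min
Patient B: CrCl = (140 − 90) × 98.4 / (72 × 1.3) × 0.85 = 4920.0 / 93.60 × 0.85 ≈ 44.7 mL/min
23.7 vs 44.7 mL/min → Patient B is higher.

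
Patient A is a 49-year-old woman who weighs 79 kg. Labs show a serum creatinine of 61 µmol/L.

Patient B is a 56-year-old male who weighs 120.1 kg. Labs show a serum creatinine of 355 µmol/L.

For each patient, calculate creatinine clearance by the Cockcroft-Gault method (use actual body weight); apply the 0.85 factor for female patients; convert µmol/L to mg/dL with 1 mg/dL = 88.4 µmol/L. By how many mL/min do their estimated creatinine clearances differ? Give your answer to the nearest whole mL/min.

88 mL/min

Patient A: SCr = 61 / 88.4 = 0.69 mg/dL
Patient A: CrCl = (140 − 49) × 79 / (72 × 0.69) × 0.85 = 7189.0 / 49.68 × 0.85 ≈ 123.0 mL/min
Patient B: SCr = 355 / 88.4 = 4.016 mg/dL
Patient B: CrCl = (140 − 56) × 120.1 / (72 × 4.016) = 10088.4 / 289.15 ≈ 34.9 mL/min
|123.0 − 34.9| = 88.1 mL/min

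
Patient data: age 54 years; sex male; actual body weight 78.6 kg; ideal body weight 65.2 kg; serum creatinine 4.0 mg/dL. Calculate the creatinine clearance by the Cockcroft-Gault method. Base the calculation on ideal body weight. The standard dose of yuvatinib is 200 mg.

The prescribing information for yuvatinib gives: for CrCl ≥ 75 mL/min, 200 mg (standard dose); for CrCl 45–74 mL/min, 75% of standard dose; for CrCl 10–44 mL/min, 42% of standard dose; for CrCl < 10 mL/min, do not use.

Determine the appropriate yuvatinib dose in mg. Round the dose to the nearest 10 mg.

80 mg

CrCl = (140 − 54) × 65.2 / (72 × 4) = 5607.2 / 288.00 ≈ 19.5 mL/min
CrCl ≈ 19 mL/min → bracket 10–44 mL/min.
42% of 200 mg = 84 mg → 80 mg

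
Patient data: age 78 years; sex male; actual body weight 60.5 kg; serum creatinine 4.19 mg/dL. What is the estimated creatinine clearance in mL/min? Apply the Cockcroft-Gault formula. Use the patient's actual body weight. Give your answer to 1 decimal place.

CrCl = (140 − 78) × 60.5 / (72 × 4.19) = 3751.0 / 301.68 ≈ 12.4 mL/min

12.4 mL/min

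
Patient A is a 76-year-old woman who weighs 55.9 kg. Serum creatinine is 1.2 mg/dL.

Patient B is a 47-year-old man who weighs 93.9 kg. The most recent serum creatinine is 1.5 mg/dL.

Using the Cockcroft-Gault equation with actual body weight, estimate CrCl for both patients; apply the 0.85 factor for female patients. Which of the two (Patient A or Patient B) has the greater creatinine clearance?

Patient B

Patient A: CrCl = (140 − 76) × 55.9 / (72 × 1.2) × 0.85 = 3577.6 / 86.40 × 0.85 ≈ 35.2 mL/min
Patient B: CrCl = (140 − 47) × 93.9 / (72 × 1.5) = 8732.7 / 108.00 ≈ 80.9 mL/min
35.2 vs 80.9 mL/min → Patient B is higher.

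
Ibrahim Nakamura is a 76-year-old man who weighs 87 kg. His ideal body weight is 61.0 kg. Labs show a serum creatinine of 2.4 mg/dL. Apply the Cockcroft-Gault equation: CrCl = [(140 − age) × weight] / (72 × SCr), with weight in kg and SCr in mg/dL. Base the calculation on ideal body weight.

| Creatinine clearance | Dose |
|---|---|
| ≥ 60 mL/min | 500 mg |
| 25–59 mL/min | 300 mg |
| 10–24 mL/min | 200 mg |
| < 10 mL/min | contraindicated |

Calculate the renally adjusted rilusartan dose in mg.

CrCl = (140 − 76) × 61 / (72 × 2.4) = 3904.0 / 172.80 ≈ 22.6 mL/min
CrCl ≈ 23 mL/min → bracket 10–24 mL/min.
Dose for this bracket: 200 mg.

200 mg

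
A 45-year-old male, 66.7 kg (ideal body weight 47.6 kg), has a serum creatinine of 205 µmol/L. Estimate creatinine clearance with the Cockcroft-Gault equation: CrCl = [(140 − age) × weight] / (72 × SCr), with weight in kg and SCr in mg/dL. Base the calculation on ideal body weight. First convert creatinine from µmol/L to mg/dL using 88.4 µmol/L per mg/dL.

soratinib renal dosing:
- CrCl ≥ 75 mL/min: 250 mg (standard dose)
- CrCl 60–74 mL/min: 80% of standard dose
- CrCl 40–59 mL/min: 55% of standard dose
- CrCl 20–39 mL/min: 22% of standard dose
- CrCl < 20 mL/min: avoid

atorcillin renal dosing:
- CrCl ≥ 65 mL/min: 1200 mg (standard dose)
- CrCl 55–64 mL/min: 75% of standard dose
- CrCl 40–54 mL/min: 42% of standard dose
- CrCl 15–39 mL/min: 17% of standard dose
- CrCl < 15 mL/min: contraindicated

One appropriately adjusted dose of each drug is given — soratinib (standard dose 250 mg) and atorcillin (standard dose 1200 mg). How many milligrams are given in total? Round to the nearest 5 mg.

SCr = 205 / 88.4 = 2.319 mg/dL
CrCl = (140 − 45) × 47.6 / (72 × 2.319) = 4522.0 / 166.97 ≈ 27.1 mL/min
CrCl ≈ 27 mL/min.
soratinib: 20–39 mL/min → 22% of 250 mg = 55 mg.
atorcillin: 15–39 mL/min → 17% of 1200 mg = 204 mg.
Total = 55 + 204 = 259 mg.

260 mg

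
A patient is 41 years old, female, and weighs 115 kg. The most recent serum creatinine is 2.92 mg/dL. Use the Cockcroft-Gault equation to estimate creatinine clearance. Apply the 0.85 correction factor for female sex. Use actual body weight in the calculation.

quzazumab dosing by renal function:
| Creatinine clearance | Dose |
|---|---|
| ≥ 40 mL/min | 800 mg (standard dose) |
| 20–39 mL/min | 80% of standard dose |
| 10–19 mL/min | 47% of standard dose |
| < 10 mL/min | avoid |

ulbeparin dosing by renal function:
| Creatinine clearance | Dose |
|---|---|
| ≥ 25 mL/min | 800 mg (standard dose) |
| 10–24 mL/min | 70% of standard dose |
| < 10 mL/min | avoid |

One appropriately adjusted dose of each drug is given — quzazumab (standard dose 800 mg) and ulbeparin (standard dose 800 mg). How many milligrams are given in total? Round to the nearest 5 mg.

CrCl = (140 − 41) × 115 / (72 × 2.92) × 0.85 = 11385.0 / 210.24 × 0.85 ≈ 46.0 mL/min
CrCl ≈ 46 mL/min.
quzazumab: ≥ 40 mL/min → 100% of 800 mg = 800 mg.
ulbeparin: ≥ 25 mL/min → 100% of 800 mg = 800 mg.
Total = 800 + 800 = 1600 mg.

1600 mg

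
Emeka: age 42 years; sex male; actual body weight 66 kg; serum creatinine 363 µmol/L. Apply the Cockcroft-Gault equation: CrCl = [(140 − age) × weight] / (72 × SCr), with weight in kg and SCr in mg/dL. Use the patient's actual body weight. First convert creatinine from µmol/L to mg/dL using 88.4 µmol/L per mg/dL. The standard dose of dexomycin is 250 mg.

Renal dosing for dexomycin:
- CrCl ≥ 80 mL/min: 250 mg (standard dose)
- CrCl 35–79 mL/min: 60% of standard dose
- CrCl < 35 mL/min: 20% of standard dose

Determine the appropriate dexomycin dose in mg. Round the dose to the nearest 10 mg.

50 mg

SCr = 363 / 88.4 = 4.106 mg/dL
CrCl = (140 − 42) × 66 / (72 × 4.106) = 6468.0 / 295.63 ≈ 21.9 mL/min
CrCl ≈ 22 mL/min → bracket < 35 mL/min.
20% of 250 mg = 50 mg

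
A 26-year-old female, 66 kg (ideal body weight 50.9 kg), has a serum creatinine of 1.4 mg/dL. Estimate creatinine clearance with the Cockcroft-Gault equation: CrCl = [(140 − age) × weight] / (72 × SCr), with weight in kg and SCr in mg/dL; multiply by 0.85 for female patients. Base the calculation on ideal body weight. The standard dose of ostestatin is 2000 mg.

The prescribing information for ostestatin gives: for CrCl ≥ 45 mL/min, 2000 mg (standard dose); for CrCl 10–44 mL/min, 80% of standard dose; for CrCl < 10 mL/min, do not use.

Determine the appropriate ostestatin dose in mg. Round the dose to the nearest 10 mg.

CrCl = (140 − 26) × 50.9 / (72 × 1.4) × 0.85 = 5802.6 / 100.80 × 0.85 ≈ 48.9 mL/min
CrCl ≈ 49 mL/min → bracket ≥ 45 mL/min.
100% of 2000 mg = 2000 mg

2000 mg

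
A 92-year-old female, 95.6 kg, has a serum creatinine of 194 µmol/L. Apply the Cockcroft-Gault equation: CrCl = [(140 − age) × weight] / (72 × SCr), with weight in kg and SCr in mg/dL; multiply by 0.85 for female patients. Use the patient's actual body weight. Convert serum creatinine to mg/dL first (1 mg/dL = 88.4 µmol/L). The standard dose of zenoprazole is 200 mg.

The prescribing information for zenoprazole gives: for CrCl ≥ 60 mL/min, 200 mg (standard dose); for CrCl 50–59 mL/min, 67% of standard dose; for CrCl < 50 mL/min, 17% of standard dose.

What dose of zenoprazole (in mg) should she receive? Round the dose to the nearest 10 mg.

30 mg

SCr = 194 / 88.4 = 2.195 mg/dL
CrCl = (140 − 92) × 95.6 / (72 × 2.195) × 0.85 = 4588.8 / 158.04 × 0.85 ≈ 24.7 mL/min
CrCl ≈ 25 mL/min → bracket < 50 mL/min.
17% of 200 mg = 34 mg → 30 mg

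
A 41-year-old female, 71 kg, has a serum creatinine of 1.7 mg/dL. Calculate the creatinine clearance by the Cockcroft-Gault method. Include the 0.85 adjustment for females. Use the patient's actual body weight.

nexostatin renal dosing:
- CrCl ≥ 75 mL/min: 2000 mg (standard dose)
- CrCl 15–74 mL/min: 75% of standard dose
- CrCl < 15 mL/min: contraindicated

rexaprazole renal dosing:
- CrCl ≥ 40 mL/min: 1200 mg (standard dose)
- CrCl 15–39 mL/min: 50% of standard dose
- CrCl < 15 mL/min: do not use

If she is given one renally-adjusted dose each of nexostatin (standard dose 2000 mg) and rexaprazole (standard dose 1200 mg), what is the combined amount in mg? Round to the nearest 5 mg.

2700 mg

CrCl = (140 − 41) × 71 / (72 × 1.7) × 0.85 = 7029.0 / 122.40 × 0.85 ≈ 48.8 mL/min
CrCl ≈ 49 mL/min.
nexostatin: 15–74 mL/min → 75% of 2000 mg = 1500 mg.
rexaprazole: ≥ 40 mL/min → 100% of 1200 mg = 1200 mg.
Total = 1500 + 1200 = 2700 mg.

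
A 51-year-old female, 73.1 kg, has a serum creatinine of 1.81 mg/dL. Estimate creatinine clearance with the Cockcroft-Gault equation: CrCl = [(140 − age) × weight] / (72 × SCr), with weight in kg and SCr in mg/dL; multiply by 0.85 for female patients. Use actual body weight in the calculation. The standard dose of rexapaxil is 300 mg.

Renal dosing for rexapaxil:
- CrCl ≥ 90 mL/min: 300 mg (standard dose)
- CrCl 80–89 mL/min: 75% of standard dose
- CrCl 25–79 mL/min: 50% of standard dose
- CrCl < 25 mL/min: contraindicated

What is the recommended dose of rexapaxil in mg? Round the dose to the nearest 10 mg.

CrCl = (140 − 51) × 73.1 / (72 × 1.81) × 0.85 = 6505.9 / 130.32 × 0.85 ≈ 42.4 mL/min
CrCl ≈ 42 mL/min → bracket 25–79 mL/min.
50% of 300 mg = 150 mg

150 mg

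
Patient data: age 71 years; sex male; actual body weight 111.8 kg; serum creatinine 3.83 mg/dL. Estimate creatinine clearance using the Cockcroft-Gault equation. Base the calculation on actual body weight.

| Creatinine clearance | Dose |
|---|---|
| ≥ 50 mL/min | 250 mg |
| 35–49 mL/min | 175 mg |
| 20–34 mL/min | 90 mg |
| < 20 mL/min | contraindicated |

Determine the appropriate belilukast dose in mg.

90 mg

CrCl = (140 − 71) × 111.8 / (72 × 3.83) = 7714.2 / 275.76 ≈ 28.0 mL/min
CrCl ≈ 28 mL/min → bracket 20–34 mL/min.
Dose for this bracket: 90 mg.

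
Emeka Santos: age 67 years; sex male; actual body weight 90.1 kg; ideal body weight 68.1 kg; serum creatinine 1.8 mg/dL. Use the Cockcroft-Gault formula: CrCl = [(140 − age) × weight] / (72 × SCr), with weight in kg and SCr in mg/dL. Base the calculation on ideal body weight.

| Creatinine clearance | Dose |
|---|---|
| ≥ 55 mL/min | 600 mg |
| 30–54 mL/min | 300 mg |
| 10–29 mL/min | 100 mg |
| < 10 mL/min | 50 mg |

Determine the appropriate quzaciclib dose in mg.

CrCl = (140 − 67) × 68.1 / (72 × 1.8) = 4971.3 / 129.60 ≈ 38.4 mL/min
CrCl ≈ 38 mL/min → bracket 30–54 mL/min.
Dose for this bracket: 300 mg.

300 mg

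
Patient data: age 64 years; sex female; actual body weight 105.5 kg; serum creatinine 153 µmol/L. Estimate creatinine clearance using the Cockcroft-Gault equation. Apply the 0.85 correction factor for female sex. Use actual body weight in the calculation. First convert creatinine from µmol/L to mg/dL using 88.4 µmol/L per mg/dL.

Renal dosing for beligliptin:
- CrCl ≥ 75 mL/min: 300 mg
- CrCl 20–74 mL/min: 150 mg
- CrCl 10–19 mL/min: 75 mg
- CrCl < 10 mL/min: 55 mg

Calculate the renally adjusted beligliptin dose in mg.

150 mg

SCr = 153 / 88.4 = 1.731 mg/dL
CrCl = (140 − 64) × 105.5 / (72 × 1.731) × 0.85 = 8018.0 / 124.63 × 0.85 ≈ 54.7 mL/min
CrCl ≈ 55 mL/min → bracket 20–74 mL/min.
Dose for this bracket: 150 mg.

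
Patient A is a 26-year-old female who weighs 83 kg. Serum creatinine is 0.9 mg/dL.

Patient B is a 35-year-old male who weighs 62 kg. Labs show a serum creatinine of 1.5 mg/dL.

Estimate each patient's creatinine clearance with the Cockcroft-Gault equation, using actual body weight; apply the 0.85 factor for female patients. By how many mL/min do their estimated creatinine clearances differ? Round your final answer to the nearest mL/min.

64 mL/min

Patient A: CrCl = (140 − 26) × 83 / (72 × 0.9) × 0.85 = 9462.0 / 64.80 × 0.85 ≈ 124.1 mL/min
Patient B: CrCl = (140 − 35) × 62 / (72 × 1.5) = 6510.0 / 108.00 ≈ 60.3 mL/min
|124.1 − 60.3| = 63.8 mL/min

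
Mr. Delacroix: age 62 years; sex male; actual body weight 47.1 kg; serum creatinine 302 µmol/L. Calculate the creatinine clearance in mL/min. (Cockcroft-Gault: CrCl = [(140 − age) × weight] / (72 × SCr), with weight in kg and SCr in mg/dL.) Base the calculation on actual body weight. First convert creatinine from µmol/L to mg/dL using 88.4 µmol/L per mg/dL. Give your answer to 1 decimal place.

14.9 mL/min

SCr = 302 / 88.4 = 3.416 mg/dL
CrCl = (140 − 62) × 47.1 / (72 × 3.416) = 3673.8 / 245.95 ≈ 14.9 mL/min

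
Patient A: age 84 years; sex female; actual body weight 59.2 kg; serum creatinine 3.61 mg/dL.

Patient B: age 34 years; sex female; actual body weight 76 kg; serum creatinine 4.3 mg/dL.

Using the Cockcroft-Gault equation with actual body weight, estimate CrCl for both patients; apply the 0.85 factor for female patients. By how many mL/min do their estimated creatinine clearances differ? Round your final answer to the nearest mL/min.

Patient A: CrCl = (140 − 84) × 59.2 / (72 × 3.61) × 0.85 = 3315.2 / 259.92 × 0.85 ≈ 10.8 mL/min
Patient B: CrCl = (140 − 34) × 76 / (72 × 4.3) × 0.85 = 8056.0 / 309.60 × 0.85 ≈ 22.1 mL/min
|10.8 − 22.1| = 11.3 mL/min

11 mL/min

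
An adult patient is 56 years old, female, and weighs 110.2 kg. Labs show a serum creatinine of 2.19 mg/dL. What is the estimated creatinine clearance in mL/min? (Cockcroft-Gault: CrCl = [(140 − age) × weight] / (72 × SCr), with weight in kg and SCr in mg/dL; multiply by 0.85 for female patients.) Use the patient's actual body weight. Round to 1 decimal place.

CrCl = (140 − 56) × 110.2 / (72 × 2.19) × 0.85 = 9256.8 / 157.68 × 0.85 ≈ 49.9 mL/min

49.9 mL/min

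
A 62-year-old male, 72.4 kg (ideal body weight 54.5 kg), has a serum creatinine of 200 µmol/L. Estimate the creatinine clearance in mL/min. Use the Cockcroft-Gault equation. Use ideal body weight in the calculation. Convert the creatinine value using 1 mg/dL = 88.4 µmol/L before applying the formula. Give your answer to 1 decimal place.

SCr = 200 / 88.4 = 2.262 mg/dL
CrCl = (140 − 62) × 54.5 / (72 × 2.262) = 4251.0 / 162.86 ≈ 26.1 mL/min

26.1 mL/min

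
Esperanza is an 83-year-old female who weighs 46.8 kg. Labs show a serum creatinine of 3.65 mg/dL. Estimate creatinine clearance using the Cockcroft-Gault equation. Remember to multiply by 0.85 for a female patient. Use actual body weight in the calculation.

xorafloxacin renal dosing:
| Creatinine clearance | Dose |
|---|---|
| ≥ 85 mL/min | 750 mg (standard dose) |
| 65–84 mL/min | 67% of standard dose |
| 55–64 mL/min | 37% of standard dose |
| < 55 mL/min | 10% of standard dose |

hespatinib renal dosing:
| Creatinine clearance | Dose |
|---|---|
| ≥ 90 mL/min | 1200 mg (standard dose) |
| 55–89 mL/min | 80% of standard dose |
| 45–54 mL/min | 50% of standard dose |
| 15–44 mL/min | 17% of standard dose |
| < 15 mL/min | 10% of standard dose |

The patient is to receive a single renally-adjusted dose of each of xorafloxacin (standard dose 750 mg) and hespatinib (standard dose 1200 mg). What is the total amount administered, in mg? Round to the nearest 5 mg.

CrCl = (140 − 83) × 46.8 / (72 × 3.65) × 0.85 = 2667.6 / 262.80 × 0.85 ≈ 8.6 mL/min
CrCl ≈ 9 mL/min.
xorafloxacin: < 55 mL/min → 10% of 750 mg = 75 mg.
hespatinib: < 15 mL/min → 10% of 1200 mg = 120 mg.
Total = 75 + 120 = 195 mg.

195 mg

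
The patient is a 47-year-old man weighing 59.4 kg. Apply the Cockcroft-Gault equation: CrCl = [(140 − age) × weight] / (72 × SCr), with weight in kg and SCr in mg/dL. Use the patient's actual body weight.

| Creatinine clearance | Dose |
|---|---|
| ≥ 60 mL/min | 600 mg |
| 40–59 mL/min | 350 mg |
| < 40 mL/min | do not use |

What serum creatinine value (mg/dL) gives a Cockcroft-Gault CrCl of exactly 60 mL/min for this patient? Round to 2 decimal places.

Standard dose requires CrCl ≥ 60 mL/min.
Set (140 − 47) × 59.4 / (72 × SCr) = 60
SCr = (140 − 47) × 59.4 / (72 × 60) = 1.279 mg/dL

1.28 mg/dL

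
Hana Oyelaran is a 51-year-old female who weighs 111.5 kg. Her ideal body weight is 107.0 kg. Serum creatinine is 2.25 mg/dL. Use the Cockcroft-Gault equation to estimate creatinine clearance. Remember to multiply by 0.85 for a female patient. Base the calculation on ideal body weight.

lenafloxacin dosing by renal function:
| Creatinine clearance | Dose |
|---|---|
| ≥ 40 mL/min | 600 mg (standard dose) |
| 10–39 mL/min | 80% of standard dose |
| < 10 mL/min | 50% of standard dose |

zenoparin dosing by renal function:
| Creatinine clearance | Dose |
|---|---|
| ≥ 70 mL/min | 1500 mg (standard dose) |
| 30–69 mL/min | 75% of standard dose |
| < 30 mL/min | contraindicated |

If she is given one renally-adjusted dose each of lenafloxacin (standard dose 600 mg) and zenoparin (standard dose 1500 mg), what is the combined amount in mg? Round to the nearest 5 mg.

1725 mg

CrCl = (140 − 51) × 107 / (72 × 2.25) × 0.85 = 9523.0 / 162.00 × 0.85 ≈ 50.0 mL/min
CrCl ≈ 50 mL/min.
lenafloxacin: ≥ 40 mL/min → 100% of 600 mg = 600 mg.
zenoparin: 30–69 mL/min → 75% of 1500 mg = 1125 mg.
Total = 600 + 1125 = 1725 mg.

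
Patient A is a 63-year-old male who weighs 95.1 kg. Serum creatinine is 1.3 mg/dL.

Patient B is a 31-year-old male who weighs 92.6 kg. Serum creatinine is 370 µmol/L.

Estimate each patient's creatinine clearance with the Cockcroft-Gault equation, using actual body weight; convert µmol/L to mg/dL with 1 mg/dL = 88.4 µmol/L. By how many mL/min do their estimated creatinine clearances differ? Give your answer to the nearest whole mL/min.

45 mL/min

Patient A: CrCl = (140 − 63) × 95.1 / (72 × 1.3) = 7322.7 / 93.60 ≈ 78.2 mL/min
Patient B: SCr = 370 / 88.4 = 4.186 mg/dL
Patient B: CrCl = (140 − 31) × 92.6 / (72 × 4.186) = 10093.4 / 301.39 ≈ 33.5 mL/min
|78.2 − 33.5| = 44.7 mL/min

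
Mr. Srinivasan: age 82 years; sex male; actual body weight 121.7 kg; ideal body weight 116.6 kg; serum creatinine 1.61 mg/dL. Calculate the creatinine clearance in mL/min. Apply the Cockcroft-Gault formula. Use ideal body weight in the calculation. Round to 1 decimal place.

58.3 mL/min

CrCl = (140 − 82) × 116.6 / (72 × 1.61) = 6762.8 / 115.92 ≈ 58.3 mL/min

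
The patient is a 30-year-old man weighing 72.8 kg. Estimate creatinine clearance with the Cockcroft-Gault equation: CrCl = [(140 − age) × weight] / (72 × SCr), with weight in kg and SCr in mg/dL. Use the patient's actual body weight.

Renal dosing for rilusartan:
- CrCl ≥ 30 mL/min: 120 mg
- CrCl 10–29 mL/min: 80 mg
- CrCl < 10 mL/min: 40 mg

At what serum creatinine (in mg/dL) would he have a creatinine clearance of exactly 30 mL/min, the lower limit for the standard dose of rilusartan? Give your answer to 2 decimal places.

Standard dose requires CrCl ≥ 30 mL/min.
Set (140 − 30) × 72.8 / (72 × SCr) = 30
SCr = (140 − 30) × 72.8 / (72 × 30) = 3.707 mg/dL

3.71 mg/dL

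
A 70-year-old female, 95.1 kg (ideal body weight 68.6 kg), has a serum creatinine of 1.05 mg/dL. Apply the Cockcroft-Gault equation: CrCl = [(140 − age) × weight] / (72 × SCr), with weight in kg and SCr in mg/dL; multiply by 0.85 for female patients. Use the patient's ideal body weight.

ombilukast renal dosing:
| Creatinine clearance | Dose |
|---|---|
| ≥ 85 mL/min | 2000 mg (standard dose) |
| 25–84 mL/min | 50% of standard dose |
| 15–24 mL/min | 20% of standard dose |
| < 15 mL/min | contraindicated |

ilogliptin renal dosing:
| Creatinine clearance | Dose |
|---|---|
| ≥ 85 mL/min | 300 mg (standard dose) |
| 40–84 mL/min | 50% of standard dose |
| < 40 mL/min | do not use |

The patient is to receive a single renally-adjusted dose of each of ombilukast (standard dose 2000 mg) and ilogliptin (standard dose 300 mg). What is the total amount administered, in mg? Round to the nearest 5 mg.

CrCl = (140 − 70) × 68.6 / (72 × 1.05) × 0.85 = 4802.0 / 75.60 × 0.85 ≈ 54.0 mL/min
CrCl ≈ 54 mL/min.
ombilukast: 25–84 mL/min → 50% of 2000 mg = 1000 mg.
ilogliptin: 40–84 mL/min → 50% of 300 mg = 150 mg.
Total = 1000 + 150 = 1150 mg.

1150 mg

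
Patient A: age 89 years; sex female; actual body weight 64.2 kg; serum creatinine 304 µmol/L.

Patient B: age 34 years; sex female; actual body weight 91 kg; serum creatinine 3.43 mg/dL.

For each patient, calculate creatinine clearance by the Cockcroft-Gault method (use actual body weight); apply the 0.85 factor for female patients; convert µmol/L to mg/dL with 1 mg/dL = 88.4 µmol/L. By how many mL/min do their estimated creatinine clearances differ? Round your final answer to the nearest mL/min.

Patient A: SCr = 304 / 88.4 = 3.439 mg/dL
Patient A: CrCl = (140 − 89) × 64.2 / (72 × 3.439) × 0.85 = 3274.2 / 247.61 × 0.85 ≈ 11.2 mL/min
Patient B: CrCl = (140 − 34) × 91 / (72 × 3.43) × 0.85 = 9646.0 / 246.96 × 0.85 ≈ 33.2 mL/min
|11.2 − 33.2| = 22.0 mL/min

22 mL/min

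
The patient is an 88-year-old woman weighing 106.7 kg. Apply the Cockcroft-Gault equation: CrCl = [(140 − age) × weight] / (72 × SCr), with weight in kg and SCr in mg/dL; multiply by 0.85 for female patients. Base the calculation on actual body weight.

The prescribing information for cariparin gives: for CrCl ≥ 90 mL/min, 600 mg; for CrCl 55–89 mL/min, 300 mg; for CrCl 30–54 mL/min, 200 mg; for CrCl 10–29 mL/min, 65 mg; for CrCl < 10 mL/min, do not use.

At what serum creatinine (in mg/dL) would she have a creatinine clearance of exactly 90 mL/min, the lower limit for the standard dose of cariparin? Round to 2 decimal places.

Standard dose requires CrCl ≥ 90 mL/min.
Set (140 − 88) × 106.7 × 0.85 / (72 × SCr) = 90
SCr = (140 − 88) × 106.7 × 0.85 / (72 × 90) = 0.728 mg/dL

0.73 mg/dL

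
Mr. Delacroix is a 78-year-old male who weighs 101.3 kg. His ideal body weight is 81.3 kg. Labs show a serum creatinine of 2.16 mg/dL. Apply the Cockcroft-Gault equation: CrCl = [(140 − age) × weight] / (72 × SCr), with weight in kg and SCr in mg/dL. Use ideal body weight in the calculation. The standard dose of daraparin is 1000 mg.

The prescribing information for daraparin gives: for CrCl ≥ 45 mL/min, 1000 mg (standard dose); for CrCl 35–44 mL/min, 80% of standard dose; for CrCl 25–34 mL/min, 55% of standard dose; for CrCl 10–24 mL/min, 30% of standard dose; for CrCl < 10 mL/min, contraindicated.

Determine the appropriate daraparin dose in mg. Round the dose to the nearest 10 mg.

550 mg

CrCl = (140 − 78) × 81.3 / (72 × 2.16) = 5040.6 / 155.52 ≈ 32.4 mL/min
CrCl ≈ 32 mL/min → bracket 25–34 mL/min.
55% of 1000 mg = 550 mg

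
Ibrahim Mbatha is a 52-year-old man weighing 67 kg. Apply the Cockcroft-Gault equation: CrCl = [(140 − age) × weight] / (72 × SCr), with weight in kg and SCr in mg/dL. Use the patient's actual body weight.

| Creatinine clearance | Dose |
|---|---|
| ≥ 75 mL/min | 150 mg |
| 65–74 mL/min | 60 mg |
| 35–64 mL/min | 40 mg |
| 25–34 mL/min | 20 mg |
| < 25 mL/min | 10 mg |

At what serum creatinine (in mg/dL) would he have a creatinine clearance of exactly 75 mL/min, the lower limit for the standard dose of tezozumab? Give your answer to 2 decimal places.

1.09 mg/dL

Standard dose requires CrCl ≥ 75 mL/min.
Set (140 − 52) × 67 / (72 × SCr) = 75
SCr = (140 − 52) × 67 / (72 × 75) = 1.092 mg/dL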